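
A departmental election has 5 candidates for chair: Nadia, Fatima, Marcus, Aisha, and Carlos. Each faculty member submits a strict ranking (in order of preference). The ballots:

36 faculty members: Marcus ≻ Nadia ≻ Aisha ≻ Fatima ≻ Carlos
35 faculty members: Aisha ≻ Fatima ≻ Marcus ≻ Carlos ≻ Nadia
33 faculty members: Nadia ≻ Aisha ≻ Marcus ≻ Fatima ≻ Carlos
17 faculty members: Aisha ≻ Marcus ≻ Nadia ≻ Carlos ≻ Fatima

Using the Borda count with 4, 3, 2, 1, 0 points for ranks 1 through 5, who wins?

Aisha

Nadia: 36·3 + 35·0 + 33·4 + 17·2 = 274
Fatima: 36·1 + 35·3 + 33·1 + 17·0 = 174
Marcus: 36·4 + 35·2 + 33·2 + 17·3 = 331
Aisha: 36·2 + 35·4 + 33·3 + 17·4 = 379
Carlos: 36·0 + 35·1 + 33·0 + 17·1 = 52
Aisha has the highest Borda score (379).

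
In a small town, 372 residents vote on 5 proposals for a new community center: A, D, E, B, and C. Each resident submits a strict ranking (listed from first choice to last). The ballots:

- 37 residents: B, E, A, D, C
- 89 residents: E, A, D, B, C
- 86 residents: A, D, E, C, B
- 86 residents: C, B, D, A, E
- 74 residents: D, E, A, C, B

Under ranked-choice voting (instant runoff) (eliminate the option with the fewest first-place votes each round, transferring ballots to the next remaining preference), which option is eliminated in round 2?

D

Round 1: A 86, D 74, E 89, B 37, C 86. Eliminate B.
Round 2: A 86, D 74, E 126, C 86. Eliminate D.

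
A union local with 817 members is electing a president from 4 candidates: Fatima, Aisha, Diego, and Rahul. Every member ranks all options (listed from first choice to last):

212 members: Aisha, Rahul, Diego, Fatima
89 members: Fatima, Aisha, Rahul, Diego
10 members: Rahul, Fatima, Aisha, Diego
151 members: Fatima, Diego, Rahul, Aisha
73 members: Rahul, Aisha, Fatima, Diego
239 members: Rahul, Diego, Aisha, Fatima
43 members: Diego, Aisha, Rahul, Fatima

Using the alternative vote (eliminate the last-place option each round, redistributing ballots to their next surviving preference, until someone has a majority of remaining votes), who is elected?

Round 1: Fatima 240, Aisha 212, Diego 43, Rahul 322. Eliminate Diego.
Round 2: Fatima 240, Aisha 255, Rahul 322. Eliminate Fatima.
Round 3: Aisha 344, Rahul 473. Rahul has a majority.

Rahul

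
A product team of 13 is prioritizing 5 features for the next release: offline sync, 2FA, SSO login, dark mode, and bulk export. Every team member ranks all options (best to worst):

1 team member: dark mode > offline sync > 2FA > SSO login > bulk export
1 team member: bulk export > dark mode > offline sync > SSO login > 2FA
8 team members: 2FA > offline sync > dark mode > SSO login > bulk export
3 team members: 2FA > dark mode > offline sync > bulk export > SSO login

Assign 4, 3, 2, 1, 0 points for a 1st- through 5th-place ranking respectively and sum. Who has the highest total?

offline sync: 1·3 + 1·2 + 8·3 + 3·2 = 35
2FA: 1·2 + 1·0 + 8·4 + 3·4 = 46
SSO login: 1·1 + 1·1 + 8·1 + 3·0 = 10
dark mode: 1·4 + 1·3 + 8·2 + 3·3 = 32
bulk export: 1·0 + 1·4 + 8·0 + 3·1 = 7
2FA has the highest Borda score (46).

2FA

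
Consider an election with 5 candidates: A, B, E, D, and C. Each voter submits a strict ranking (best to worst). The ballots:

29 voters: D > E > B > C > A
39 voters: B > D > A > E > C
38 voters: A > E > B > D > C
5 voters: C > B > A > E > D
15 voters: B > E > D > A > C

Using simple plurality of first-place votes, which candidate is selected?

B

First-place votes: A 38, B 54, E 0, D 29, C 5.
B has the most first-place votes.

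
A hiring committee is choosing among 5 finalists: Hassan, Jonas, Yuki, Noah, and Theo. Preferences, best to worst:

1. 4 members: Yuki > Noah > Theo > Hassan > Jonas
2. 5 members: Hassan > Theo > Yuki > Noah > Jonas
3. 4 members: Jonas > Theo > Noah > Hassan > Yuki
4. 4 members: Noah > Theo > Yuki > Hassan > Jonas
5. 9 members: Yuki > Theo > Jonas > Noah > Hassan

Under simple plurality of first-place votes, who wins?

First-place votes: Hassan 5, Jonas 4, Yuki 13, Noah 4, Theo 0.
Yuki has the most first-place votes.

Yuki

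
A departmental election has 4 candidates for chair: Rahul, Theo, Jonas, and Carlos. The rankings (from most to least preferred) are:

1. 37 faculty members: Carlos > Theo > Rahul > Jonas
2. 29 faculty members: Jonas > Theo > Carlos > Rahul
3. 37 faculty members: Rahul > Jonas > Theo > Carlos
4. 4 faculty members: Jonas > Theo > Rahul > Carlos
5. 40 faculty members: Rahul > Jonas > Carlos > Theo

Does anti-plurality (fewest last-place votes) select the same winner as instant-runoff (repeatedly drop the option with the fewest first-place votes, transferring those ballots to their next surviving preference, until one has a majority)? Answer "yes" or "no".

yes

Anti-plurality — last-place votes: Rahul 29, Theo 40, Jonas 37, Carlos 41. Winner: Rahul.
Instant-runoff — R1 Rahul 77, Theo 0, Jonas 33, Carlos 37 (Rahul winner). Winner: Rahul.
The two methods agree.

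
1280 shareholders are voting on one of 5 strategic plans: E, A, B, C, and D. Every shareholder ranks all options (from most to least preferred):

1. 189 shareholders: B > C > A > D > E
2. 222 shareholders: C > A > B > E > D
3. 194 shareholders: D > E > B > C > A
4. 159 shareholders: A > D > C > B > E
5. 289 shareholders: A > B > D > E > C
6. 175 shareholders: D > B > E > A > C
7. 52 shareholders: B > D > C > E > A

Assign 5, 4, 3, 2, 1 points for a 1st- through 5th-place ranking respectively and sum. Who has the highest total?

E: 189·1 + 222·2 + 194·4 + 159·1 + 289·2 + 175·3 + 52·2 = 2775
A: 189·3 + 222·4 + 194·1 + 159·5 + 289·5 + 175·2 + 52·1 = 4291
B: 189·5 + 222·3 + 194·3 + 159·2 + 289·4 + 175·4 + 52·5 = 4627
C: 189·4 + 222·5 + 194·2 + 159·3 + 289·1 + 175·1 + 52·3 = 3351
D: 189·2 + 222·1 + 194·5 + 159·4 + 289·3 + 175·5 + 52·4 = 4156
B has the highest Borda score (4627).

B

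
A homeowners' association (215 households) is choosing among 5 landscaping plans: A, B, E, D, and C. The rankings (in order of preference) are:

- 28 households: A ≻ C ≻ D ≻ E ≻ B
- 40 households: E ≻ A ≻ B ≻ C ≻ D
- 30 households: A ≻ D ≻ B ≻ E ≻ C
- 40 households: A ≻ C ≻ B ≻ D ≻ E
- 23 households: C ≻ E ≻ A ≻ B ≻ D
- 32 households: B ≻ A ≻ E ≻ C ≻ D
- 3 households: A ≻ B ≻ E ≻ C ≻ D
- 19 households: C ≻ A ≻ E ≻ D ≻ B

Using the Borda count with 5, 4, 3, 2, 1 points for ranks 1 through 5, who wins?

A: 28·5 + 40·4 + 30·5 + 40·5 + 23·3 + 32·4 + 3·5 + 19·4 = 938
B: 28·1 + 40·3 + 30·3 + 40·3 + 23·2 + 32·5 + 3·4 + 19·1 = 595
E: 28·2 + 40·5 + 30·2 + 40·1 + 23·4 + 32·3 + 3·3 + 19·3 = 610
D: 28·3 + 40·1 + 30·4 + 40·2 + 23·1 + 32·1 + 3·1 + 19·2 = 420
C: 28·4 + 40·2 + 30·1 + 40·4 + 23·5 + 32·2 + 3·2 + 19·5 = 662
A has the highest Borda score (938).

A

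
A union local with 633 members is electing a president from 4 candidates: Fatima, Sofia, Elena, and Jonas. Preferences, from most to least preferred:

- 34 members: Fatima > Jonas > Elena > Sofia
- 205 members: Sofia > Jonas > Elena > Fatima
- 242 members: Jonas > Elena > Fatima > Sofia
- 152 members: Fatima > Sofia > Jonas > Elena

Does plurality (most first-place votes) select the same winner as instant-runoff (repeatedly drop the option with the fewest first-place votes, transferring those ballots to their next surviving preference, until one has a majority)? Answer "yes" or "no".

Plurality — first-place votes: Fatima 186, Sofia 205, Elena 0, Jonas 242. Winner: Jonas.
Instant-runoff — R1 Fatima 186, Sofia 205, Elena 0, Jonas 242 (Elena out); R2 Fatima 186, Sofia 205, Jonas 242 (Fatima out); R3 Sofia 357, Jonas 276 (Sofia winner). Winner: Sofia.
The two methods disagree.

no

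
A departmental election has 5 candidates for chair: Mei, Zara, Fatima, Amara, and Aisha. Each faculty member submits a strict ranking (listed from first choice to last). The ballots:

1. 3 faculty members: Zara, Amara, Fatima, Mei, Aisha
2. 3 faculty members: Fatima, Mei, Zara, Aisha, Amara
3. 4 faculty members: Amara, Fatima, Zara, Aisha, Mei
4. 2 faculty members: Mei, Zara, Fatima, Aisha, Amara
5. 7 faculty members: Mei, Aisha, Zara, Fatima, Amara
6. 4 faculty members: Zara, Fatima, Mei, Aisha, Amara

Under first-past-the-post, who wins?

Mei

First-place votes: Mei 9, Zara 7, Fatima 3, Amara 4, Aisha 0.
Mei has the most first-place votes.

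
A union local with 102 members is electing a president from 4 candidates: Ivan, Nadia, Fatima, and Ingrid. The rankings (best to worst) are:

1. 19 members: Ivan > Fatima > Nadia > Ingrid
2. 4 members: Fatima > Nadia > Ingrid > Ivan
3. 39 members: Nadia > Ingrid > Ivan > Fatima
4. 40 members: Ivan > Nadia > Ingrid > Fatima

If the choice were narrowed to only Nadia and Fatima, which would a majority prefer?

Voters preferring Nadia to Fatima: 79; preferring Fatima to Nadia: 23.
Nadia wins the head-to-head.

Nadia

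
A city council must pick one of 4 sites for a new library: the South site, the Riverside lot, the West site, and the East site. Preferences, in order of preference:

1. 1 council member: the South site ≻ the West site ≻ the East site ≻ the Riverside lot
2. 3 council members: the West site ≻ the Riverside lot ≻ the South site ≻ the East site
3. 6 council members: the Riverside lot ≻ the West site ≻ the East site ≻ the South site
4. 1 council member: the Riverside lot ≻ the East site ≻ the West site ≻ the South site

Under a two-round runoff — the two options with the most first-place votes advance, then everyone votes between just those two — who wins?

Round 1 first-place votes: the South site 1, the Riverside lot 7, the West site 3, the East site 0.
the Riverside lot and the West site advance.
Runoff: the Riverside lot is preferred to the West site by 7 voters; the West site by 4.
the Riverside lot wins the runoff.

the Riverside lot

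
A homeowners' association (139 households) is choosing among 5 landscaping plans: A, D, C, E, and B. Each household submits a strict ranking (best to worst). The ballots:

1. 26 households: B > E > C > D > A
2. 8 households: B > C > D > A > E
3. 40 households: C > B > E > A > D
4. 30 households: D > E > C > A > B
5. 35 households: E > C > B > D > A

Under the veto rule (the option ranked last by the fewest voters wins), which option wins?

Last-place votes: A 61, D 40, C 0, E 8, B 30.
C is ranked last by the fewest voters, so C wins.

C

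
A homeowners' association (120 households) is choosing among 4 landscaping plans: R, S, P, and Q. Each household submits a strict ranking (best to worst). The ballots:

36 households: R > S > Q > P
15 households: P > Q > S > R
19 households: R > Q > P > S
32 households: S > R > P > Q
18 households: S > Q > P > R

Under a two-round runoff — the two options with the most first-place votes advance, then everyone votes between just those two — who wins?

S

Round 1 first-place votes: R 55, S 50, P 15, Q 0.
R and S advance.
Runoff: R is preferred to S by 55 voters; S by 65.
S wins the runoff.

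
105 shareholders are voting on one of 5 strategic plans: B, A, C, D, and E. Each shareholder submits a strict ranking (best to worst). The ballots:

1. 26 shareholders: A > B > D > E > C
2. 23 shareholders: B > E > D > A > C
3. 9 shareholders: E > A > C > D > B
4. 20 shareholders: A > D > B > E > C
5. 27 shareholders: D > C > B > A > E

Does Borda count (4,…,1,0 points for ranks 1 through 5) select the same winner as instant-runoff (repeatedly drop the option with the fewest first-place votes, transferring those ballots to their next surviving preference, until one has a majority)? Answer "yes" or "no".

no

Borda — scores: B 264, A 261, C 99, D 275, E 151. Winner: D.
Instant-runoff — R1 B 23, A 46, C 0, D 27, E 9 (C out); R2 B 23, A 46, D 27, E 9 (E out); R3 B 23, A 55, D 27 (A winner). Winner: A.
The two methods disagree.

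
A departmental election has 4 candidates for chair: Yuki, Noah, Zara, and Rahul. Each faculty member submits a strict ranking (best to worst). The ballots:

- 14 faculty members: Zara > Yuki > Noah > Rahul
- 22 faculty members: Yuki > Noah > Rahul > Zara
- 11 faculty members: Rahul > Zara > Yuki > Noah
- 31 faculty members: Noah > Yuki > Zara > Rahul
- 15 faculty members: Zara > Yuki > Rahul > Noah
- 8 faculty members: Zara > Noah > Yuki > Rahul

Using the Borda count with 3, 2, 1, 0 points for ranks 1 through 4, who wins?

Yuki: 14·2 + 22·3 + 11·1 + 31·2 + 15·2 + 8·1 = 205
Noah: 14·1 + 22·2 + 11·0 + 31·3 + 15·0 + 8·2 = 167
Zara: 14·3 + 22·0 + 11·2 + 31·1 + 15·3 + 8·3 = 164
Rahul: 14·0 + 22·1 + 11·3 + 31·0 + 15·1 + 8·0 = 70
Yuki has the highest Borda score (205).

Yuki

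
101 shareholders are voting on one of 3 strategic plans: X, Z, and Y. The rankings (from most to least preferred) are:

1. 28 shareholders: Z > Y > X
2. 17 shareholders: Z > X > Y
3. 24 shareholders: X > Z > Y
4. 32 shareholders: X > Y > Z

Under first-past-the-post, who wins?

First-place votes: X 56, Z 45, Y 0.
X has the most first-place votes.

X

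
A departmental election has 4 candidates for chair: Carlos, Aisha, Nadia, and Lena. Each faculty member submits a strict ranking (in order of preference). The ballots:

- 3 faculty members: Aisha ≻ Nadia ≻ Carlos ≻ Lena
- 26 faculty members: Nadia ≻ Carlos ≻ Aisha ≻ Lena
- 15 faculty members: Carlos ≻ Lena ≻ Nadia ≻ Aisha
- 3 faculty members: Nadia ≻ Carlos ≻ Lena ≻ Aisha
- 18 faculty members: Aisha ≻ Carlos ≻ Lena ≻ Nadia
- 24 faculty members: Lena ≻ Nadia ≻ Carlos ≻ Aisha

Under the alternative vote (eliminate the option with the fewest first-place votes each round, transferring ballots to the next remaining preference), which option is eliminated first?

Round 1: Carlos 15, Aisha 21, Nadia 29, Lena 24. Eliminate Carlos.

Carlos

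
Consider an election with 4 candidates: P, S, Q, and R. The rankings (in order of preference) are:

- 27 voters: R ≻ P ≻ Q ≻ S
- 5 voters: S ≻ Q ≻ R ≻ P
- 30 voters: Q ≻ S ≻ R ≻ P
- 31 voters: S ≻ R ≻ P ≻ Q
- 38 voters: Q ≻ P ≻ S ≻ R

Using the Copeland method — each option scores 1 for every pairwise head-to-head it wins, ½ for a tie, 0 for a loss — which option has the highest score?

Q

P: loses to S, Q, and R → score 0.
S: beats P and R; loses to Q → score 2.
Q: beats P, S, and R → score 3.
R: beats P; loses to S and Q → score 1.
Q has the best pairwise record.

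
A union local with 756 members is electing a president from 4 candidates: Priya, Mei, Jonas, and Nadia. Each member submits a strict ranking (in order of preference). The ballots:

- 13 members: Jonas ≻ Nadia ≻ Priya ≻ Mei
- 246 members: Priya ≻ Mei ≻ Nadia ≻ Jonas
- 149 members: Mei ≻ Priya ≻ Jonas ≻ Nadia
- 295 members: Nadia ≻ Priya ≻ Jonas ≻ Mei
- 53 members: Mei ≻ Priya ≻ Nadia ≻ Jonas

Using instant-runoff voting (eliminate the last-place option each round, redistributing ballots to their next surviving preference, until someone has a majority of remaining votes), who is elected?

Round 1: Priya 246, Mei 202, Jonas 13, Nadia 295. Eliminate Jonas.
Round 2: Priya 246, Mei 202, Nadia 308. Eliminate Mei.
Round 3: Priya 448, Nadia 308. Priya has a majority.

Priya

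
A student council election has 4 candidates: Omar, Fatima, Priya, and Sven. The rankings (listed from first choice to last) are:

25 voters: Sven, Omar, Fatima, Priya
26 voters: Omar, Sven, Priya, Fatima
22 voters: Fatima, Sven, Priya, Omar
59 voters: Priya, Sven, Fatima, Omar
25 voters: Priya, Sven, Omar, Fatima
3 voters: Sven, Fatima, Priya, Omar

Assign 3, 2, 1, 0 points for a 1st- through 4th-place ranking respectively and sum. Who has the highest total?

Omar: 25·2 + 26·3 + 22·0 + 59·0 + 25·1 + 3·0 = 153
Fatima: 25·1 + 26·0 + 22·3 + 59·1 + 25·0 + 3·2 = 156
Priya: 25·0 + 26·1 + 22·1 + 59·3 + 25·3 + 3·1 = 303
Sven: 25·3 + 26·2 + 22·2 + 59·2 + 25·2 + 3·3 = 348
Sven has the highest Borda score (348).

Sven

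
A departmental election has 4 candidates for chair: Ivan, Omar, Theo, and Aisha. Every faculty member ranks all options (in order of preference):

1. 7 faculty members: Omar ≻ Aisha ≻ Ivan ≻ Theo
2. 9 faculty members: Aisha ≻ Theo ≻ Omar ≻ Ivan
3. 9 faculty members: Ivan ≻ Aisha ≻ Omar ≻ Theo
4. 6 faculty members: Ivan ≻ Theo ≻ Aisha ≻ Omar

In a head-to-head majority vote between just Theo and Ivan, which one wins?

Voters preferring Theo to Ivan: 9; preferring Ivan to Theo: 22.
Ivan wins the head-to-head.

Ivan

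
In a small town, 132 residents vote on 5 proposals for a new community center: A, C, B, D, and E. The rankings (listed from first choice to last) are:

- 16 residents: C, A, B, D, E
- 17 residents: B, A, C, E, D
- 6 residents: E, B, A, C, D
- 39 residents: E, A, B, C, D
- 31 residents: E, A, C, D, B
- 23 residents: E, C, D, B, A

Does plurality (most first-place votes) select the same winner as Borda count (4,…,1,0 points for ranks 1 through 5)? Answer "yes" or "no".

yes

Plurality — first-place votes: A 0, C 16, B 17, D 0, E 99. Winner: E.
Borda — scores: A 321, C 274, B 219, D 93, E 413. Winner: E.
The two methods agree.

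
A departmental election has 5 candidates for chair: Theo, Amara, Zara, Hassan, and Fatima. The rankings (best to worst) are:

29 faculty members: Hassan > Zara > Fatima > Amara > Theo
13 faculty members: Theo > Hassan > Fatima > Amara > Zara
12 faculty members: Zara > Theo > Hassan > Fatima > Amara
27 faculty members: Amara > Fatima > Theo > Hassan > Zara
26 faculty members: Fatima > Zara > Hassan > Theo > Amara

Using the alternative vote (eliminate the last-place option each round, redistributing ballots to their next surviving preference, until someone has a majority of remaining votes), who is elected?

Round 1: Theo 13, Amara 27, Zara 12, Hassan 29, Fatima 26. Eliminate Zara.
Round 2: Theo 25, Amara 27, Hassan 29, Fatima 26. Eliminate Theo.
Round 3: Amara 27, Hassan 54, Fatima 26. Hassan has a majority.

Hassan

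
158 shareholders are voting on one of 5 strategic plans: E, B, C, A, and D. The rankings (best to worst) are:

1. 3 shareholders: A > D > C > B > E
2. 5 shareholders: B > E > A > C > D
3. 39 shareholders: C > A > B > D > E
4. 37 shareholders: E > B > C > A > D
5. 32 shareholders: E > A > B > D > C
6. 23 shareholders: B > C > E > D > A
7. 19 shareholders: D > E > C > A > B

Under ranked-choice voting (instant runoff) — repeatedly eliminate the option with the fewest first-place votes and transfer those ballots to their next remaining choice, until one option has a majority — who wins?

E

Round 1: E 69, B 28, C 39, A 3, D 19. Eliminate A.
Round 2: E 69, B 28, C 39, D 22. Eliminate D.
Round 3: E 88, B 28, C 42. E has a majority.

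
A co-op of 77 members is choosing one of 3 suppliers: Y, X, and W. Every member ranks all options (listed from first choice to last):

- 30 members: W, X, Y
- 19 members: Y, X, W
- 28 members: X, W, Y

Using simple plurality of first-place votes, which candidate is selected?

First-place votes: Y 19, X 28, W 30.
W has the most first-place votes.

W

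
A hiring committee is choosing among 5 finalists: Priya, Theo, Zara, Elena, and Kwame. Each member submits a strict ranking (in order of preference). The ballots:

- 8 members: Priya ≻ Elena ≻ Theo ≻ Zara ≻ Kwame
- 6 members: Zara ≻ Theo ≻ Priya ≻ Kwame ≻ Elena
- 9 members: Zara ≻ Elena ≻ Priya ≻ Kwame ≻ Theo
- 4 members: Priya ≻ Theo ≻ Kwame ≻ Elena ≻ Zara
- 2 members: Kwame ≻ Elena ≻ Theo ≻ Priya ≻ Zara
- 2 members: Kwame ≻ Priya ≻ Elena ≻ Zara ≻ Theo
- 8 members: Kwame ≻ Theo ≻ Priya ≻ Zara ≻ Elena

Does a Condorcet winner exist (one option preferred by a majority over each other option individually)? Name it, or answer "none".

Priya vs Theo: 23–16 for Priya.
Priya vs Zara: 24–15 for Priya.
Priya vs Elena: 28–11 for Priya.
Priya vs Kwame: 27–12 for Priya.
Priya beats every other option head-to-head.

Priya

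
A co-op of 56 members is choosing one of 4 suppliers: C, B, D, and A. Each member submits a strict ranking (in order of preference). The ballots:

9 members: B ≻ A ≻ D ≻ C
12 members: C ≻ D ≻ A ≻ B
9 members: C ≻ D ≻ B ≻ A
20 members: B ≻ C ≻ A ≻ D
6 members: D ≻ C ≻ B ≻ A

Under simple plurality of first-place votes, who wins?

B

First-place votes: C 21, B 29, D 6, A 0.
B has the most first-place votes.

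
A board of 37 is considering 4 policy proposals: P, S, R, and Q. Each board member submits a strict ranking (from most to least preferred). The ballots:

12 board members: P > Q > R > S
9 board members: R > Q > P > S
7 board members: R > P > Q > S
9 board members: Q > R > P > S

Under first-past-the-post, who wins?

First-place votes: P 12, S 0, R 16, Q 9.
R has the most first-place votes.

R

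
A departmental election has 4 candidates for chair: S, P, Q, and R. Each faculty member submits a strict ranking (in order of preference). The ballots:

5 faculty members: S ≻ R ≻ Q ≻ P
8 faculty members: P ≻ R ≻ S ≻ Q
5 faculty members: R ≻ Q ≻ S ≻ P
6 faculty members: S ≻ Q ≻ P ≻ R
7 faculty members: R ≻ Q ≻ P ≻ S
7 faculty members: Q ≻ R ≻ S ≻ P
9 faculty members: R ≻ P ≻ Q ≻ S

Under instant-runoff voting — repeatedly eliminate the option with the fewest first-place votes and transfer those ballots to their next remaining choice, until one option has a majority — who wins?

R

Round 1: S 11, P 8, Q 7, R 21. Eliminate Q.
Round 2: S 11, P 8, R 28. R has a majority.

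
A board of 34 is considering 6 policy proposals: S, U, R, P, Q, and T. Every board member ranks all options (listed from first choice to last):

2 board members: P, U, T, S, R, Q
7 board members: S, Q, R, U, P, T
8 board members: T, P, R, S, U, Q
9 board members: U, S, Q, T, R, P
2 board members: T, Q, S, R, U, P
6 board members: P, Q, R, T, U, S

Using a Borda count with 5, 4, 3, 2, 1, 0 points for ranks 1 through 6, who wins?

S

S: 2·2 + 7·5 + 8·2 + 9·4 + 2·3 + 6·0 = 97
U: 2·4 + 7·2 + 8·1 + 9·5 + 2·1 + 6·1 = 83
R: 2·1 + 7·3 + 8·3 + 9·1 + 2·2 + 6·3 = 78
P: 2·5 + 7·1 + 8·4 + 9·0 + 2·0 + 6·5 = 79
Q: 2·0 + 7·4 + 8·0 + 9·3 + 2·4 + 6·4 = 87
T: 2·3 + 7·0 + 8·5 + 9·2 + 2·5 + 6·2 = 86
S has the highest Borda score (97).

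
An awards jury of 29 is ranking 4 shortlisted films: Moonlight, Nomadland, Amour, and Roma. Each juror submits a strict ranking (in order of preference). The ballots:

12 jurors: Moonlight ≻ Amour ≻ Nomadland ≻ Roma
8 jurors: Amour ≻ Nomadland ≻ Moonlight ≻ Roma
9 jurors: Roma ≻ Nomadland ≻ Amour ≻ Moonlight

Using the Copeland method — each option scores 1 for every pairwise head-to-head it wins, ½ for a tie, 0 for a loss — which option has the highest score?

Amour

Moonlight: beats Roma; loses to Nomadland and Amour → score 1.
Nomadland: beats Moonlight and Roma; loses to Amour → score 2.
Amour: beats Moonlight, Nomadland, and Roma → score 3.
Roma: loses to Moonlight, Nomadland, and Amour → score 0.
Amour has the best pairwise record.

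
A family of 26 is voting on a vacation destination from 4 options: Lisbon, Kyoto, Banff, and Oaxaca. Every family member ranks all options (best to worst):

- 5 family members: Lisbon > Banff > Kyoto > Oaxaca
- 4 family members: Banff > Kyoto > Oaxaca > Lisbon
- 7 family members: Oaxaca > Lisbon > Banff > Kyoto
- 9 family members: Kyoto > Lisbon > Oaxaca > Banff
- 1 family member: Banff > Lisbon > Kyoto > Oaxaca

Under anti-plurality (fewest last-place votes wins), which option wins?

Lisbon

Last-place votes: Lisbon 4, Kyoto 7, Banff 9, Oaxaca 6.
Lisbon is ranked last by the fewest voters, so Lisbon wins.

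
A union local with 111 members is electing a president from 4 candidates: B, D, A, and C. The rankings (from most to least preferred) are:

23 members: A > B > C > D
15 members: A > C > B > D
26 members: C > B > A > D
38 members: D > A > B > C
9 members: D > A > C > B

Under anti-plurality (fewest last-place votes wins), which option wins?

Last-place votes: B 9, D 64, A 0, C 38.
A is ranked last by the fewest voters, so A wins.

A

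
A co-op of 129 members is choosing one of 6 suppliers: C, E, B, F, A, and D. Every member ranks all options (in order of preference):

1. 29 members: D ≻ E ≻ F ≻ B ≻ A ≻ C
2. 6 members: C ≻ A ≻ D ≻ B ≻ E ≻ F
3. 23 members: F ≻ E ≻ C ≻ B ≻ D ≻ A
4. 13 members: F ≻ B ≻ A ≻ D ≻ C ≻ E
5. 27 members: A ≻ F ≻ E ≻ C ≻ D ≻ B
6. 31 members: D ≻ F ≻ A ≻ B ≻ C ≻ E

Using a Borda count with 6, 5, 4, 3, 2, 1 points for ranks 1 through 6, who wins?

F

C: 29·1 + 6·6 + 23·4 + 13·2 + 27·3 + 31·2 = 326
E: 29·5 + 6·2 + 23·5 + 13·1 + 27·4 + 31·1 = 424
B: 29·3 + 6·3 + 23·3 + 13·5 + 27·1 + 31·3 = 359
F: 29·4 + 6·1 + 23·6 + 13·6 + 27·5 + 31·5 = 628
A: 29·2 + 6·5 + 23·1 + 13·4 + 27·6 + 31·4 = 449
D: 29·6 + 6·4 + 23·2 + 13·3 + 27·2 + 31·6 = 523
F has the highest Borda score (628).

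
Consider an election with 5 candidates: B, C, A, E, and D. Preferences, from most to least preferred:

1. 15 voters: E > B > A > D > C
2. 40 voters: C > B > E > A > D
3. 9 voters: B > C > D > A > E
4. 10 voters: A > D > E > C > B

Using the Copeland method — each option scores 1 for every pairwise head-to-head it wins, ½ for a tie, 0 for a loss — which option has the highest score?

B: beats A, E, and D; loses to C → score 3.
C: beats B, A, E, and D → score 4.
A: beats D; loses to B, C, and E → score 1.
E: beats A and D; loses to B and C → score 2.
D: loses to B, C, A, and E → score 0.
C has the best pairwise record.

C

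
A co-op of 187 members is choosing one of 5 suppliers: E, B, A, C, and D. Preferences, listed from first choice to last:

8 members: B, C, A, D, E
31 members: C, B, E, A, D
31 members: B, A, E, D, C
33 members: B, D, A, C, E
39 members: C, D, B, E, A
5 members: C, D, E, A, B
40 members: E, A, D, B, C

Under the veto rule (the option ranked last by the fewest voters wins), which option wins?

Last-place votes: E 41, B 5, A 39, C 71, D 31.
B is ranked last by the fewest voters, so B wins.

B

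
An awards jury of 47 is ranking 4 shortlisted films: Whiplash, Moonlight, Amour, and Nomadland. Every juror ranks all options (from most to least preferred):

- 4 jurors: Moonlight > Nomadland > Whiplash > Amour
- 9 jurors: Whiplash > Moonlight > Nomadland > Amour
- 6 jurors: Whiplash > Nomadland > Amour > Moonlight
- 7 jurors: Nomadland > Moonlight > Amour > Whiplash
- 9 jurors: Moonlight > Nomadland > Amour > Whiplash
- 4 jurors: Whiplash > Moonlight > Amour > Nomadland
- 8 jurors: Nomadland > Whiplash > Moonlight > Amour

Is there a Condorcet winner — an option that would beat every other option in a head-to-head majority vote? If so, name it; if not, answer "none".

Checking pairwise contests:
Nomadland beats Whiplash 28–19.
Whiplash beats Moonlight 27–20.
Whiplash beats Amour 31–16.
Moonlight beats Nomadland 26–21.
Every option loses at least one head-to-head, so there is no Condorcet winner.

none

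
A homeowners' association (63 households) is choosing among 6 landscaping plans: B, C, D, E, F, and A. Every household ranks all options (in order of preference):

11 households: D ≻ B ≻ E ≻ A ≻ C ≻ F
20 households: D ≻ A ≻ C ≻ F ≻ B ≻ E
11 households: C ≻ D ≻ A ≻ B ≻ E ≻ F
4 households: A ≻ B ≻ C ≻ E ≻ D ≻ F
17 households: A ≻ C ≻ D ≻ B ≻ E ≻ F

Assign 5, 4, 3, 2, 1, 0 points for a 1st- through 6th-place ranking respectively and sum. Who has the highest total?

D

B: 11·4 + 20·1 + 11·2 + 4·4 + 17·2 = 136
C: 11·1 + 20·3 + 11·5 + 4·3 + 17·4 = 206
D: 11·5 + 20·5 + 11·4 + 4·1 + 17·3 = 254
E: 11·3 + 20·0 + 11·1 + 4·2 + 17·1 = 69
F: 11·0 + 20·2 + 11·0 + 4·0 + 17·0 = 40
A: 11·2 + 20·4 + 11·3 + 4·5 + 17·5 = 240
D has the highest Borda score (254).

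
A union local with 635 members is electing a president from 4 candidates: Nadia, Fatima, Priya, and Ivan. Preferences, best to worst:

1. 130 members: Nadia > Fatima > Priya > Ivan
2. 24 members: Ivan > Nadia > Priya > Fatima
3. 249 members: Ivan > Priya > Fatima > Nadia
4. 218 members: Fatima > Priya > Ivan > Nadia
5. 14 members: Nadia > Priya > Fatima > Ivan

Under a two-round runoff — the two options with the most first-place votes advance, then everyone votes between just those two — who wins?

Fatima

Round 1 first-place votes: Nadia 144, Fatima 218, Priya 0, Ivan 273.
Ivan and Fatima advance.
Runoff: Ivan is preferred to Fatima by 273 voters; Fatima by 362.
Fatima wins the runoff.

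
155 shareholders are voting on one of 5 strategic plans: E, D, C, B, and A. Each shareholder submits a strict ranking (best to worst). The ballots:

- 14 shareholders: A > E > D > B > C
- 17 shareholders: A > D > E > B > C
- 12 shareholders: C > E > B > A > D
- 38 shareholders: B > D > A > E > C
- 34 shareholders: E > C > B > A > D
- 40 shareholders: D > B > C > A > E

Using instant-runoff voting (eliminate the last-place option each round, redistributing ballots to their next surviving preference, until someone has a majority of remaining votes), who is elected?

Round 1: E 34, D 40, C 12, B 38, A 31. Eliminate C.
Round 2: E 46, D 40, B 38, A 31. Eliminate A.
Round 3: E 60, D 57, B 38. Eliminate B.
Round 4: E 60, D 95. D has a majority.

D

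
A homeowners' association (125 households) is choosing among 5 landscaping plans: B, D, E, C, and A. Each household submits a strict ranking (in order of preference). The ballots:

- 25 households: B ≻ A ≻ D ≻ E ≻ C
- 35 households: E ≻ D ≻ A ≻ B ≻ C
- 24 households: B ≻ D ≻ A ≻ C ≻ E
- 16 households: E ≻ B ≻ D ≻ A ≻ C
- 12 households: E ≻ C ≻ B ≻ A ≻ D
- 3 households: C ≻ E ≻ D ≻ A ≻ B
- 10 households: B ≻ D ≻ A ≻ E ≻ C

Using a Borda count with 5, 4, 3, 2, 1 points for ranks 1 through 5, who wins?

B

B: 25·5 + 35·2 + 24·5 + 16·4 + 12·3 + 3·1 + 10·5 = 468
D: 25·3 + 35·4 + 24·4 + 16·3 + 12·1 + 3·3 + 10·4 = 420
E: 25·2 + 35·5 + 24·1 + 16·5 + 12·5 + 3·4 + 10·2 = 421
C: 25·1 + 35·1 + 24·2 + 16·1 + 12·4 + 3·5 + 10·1 = 197
A: 25·4 + 35·3 + 24·3 + 16·2 + 12·2 + 3·2 + 10·3 = 369
B has the highest Borda score (468).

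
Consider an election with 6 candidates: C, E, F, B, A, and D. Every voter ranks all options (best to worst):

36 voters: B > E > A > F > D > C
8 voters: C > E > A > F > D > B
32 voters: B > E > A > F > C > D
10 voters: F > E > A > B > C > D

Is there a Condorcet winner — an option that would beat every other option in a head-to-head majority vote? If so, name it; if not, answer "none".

B vs C: 78–8 for B.
B vs E: 68–18 for B.
B vs F: 68–18 for B.
B vs A: 68–18 for B.
B vs D: 78–8 for B.
B beats every other option head-to-head.

B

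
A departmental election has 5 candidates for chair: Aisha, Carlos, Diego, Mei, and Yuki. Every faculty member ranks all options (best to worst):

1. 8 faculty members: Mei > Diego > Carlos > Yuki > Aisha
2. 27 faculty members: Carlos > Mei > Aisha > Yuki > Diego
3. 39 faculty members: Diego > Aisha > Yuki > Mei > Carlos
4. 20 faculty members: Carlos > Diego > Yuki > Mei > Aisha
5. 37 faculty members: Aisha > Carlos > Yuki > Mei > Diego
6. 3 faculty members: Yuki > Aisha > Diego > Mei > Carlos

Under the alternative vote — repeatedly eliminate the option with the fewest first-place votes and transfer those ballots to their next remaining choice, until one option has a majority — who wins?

Round 1: Aisha 37, Carlos 47, Diego 39, Mei 8, Yuki 3. Eliminate Yuki.
Round 2: Aisha 40, Carlos 47, Diego 39, Mei 8. Eliminate Mei.
Round 3: Aisha 40, Carlos 47, Diego 47. Eliminate Aisha.
Round 4: Carlos 84, Diego 50. Carlos has a majority.

Carlos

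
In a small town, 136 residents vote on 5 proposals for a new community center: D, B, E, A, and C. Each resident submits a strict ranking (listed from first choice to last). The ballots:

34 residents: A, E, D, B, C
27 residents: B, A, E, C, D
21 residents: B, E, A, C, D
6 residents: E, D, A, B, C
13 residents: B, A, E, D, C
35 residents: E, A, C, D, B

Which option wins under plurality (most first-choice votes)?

First-place votes: D 0, B 61, E 41, A 34, C 0.
B has the most first-place votes.

B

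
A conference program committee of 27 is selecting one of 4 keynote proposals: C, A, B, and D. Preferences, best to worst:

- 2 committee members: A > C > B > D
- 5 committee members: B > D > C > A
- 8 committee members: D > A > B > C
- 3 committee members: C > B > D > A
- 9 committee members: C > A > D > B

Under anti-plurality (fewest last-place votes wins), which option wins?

D

Last-place votes: C 8, A 8, B 9, D 2.
D is ranked last by the fewest voters, so D wins.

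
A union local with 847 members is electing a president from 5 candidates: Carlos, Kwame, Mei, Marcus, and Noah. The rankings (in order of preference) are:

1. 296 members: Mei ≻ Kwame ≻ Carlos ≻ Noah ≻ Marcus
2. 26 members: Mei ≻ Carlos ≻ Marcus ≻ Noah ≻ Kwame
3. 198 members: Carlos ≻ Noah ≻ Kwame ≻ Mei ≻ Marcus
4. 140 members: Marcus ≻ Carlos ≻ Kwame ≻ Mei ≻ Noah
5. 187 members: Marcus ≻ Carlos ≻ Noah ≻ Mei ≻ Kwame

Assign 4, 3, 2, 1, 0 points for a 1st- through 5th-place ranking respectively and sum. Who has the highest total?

Carlos: 296·2 + 26·3 + 198·4 + 140·3 + 187·3 = 2443
Kwame: 296·3 + 26·0 + 198·2 + 140·2 + 187·0 = 1564
Mei: 296·4 + 26·4 + 198·1 + 140·1 + 187·1 = 1813
Marcus: 296·0 + 26·2 + 198·0 + 140·4 + 187·4 = 1360
Noah: 296·1 + 26·1 + 198·3 + 140·0 + 187·2 = 1290
Carlos has the highest Borda score (2443).

Carlos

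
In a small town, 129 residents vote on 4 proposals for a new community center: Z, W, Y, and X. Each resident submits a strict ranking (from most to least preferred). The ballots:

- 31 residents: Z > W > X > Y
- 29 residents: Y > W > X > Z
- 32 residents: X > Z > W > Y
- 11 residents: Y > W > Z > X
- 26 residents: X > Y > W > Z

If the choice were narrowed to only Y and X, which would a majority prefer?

X

Voters preferring Y to X: 40; preferring X to Y: 89.
X wins the head-to-head.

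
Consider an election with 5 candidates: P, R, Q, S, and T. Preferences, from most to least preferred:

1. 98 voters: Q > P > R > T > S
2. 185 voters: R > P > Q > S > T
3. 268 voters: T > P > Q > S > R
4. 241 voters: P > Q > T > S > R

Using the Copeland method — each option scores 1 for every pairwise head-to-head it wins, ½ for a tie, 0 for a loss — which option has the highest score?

P

P: beats R, Q, S, and T → score 4.
R: loses to P, Q, S, and T → score 0.
Q: beats R, S, and T; loses to P → score 3.
S: beats R; loses to P, Q, and T → score 1.
T: beats R and S; loses to P and Q → score 2.
P has the best pairwise record.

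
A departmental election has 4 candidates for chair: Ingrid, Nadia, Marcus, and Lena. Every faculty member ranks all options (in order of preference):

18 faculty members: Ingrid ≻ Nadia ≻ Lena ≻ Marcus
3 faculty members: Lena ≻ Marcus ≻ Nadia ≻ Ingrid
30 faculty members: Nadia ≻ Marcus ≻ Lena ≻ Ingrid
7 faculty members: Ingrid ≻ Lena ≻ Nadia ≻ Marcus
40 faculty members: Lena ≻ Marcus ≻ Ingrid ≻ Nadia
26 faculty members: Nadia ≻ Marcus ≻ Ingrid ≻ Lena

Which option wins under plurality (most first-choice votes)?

First-place votes: Ingrid 25, Nadia 56, Marcus 0, Lena 43.
Nadia has the most first-place votes.

Nadia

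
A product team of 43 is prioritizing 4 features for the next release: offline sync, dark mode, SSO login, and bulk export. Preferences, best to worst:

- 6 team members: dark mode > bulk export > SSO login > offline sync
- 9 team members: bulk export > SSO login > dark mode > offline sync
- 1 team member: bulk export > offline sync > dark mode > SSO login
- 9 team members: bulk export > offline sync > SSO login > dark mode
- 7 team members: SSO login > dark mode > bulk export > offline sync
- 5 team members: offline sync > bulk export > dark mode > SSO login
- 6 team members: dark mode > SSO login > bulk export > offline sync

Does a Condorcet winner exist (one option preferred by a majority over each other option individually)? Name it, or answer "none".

bulk export vs offline sync: 38–5 for bulk export.
bulk export vs dark mode: 24–19 for bulk export.
bulk export vs SSO login: 30–13 for bulk export.
bulk export beats every other option head-to-head.

bulk export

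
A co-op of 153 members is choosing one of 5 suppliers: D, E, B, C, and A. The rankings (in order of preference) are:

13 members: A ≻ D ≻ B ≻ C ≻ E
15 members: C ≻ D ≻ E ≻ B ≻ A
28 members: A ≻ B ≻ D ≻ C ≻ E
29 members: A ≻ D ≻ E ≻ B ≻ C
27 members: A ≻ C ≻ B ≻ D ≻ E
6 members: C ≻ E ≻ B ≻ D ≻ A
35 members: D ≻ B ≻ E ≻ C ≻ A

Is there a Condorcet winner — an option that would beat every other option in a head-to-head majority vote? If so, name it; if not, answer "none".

A

A vs D: 97–56 for A.
A vs E: 97–56 for A.
A vs B: 97–56 for A.
A vs C: 97–56 for A.
A beats every other option head-to-head.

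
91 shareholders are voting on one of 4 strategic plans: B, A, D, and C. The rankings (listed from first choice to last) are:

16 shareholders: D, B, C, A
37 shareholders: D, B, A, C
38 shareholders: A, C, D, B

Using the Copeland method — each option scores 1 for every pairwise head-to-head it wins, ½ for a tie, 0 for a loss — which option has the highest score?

B: beats A and C; loses to D → score 2.
A: beats C; loses to B and D → score 1.
D: beats B, A, and C → score 3.
C: loses to B, A, and D → score 0.
D has the best pairwise record.

D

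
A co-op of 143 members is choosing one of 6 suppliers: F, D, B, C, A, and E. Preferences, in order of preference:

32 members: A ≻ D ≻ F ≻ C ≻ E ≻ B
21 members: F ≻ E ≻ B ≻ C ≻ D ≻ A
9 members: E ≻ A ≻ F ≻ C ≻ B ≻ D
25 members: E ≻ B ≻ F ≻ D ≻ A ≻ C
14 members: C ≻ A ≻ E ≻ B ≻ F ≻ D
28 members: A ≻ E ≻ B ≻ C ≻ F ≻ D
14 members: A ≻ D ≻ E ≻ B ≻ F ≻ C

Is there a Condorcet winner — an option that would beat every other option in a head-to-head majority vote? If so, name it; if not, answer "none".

A

A vs F: 97–46 for A.
A vs D: 97–46 for A.
A vs B: 97–46 for A.
A vs C: 108–35 for A.
A vs E: 88–55 for A.
A beats every other option head-to-head.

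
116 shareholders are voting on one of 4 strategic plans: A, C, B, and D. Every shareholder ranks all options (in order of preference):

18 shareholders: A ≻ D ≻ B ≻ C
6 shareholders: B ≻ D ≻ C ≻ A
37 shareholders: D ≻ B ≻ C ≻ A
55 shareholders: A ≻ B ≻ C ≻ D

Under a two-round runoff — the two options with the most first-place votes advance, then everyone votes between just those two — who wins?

A

Round 1 first-place votes: A 73, C 0, B 6, D 37.
A and D advance.
Runoff: A is preferred to D by 73 voters; D by 43.
A wins the runoff.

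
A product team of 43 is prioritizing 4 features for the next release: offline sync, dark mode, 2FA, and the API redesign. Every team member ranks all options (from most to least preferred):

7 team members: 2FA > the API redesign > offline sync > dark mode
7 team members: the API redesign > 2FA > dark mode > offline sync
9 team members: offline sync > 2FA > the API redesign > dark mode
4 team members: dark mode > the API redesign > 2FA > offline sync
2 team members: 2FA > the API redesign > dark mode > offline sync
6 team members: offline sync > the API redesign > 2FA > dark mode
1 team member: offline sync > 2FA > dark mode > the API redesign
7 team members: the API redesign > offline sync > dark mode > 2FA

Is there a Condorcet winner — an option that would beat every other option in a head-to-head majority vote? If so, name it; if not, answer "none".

the API redesign

the API redesign vs offline sync: 27–16 for the API redesign.
the API redesign vs dark mode: 38–5 for the API redesign.
the API redesign vs 2FA: 24–19 for the API redesign.
the API redesign beats every other option head-to-head.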